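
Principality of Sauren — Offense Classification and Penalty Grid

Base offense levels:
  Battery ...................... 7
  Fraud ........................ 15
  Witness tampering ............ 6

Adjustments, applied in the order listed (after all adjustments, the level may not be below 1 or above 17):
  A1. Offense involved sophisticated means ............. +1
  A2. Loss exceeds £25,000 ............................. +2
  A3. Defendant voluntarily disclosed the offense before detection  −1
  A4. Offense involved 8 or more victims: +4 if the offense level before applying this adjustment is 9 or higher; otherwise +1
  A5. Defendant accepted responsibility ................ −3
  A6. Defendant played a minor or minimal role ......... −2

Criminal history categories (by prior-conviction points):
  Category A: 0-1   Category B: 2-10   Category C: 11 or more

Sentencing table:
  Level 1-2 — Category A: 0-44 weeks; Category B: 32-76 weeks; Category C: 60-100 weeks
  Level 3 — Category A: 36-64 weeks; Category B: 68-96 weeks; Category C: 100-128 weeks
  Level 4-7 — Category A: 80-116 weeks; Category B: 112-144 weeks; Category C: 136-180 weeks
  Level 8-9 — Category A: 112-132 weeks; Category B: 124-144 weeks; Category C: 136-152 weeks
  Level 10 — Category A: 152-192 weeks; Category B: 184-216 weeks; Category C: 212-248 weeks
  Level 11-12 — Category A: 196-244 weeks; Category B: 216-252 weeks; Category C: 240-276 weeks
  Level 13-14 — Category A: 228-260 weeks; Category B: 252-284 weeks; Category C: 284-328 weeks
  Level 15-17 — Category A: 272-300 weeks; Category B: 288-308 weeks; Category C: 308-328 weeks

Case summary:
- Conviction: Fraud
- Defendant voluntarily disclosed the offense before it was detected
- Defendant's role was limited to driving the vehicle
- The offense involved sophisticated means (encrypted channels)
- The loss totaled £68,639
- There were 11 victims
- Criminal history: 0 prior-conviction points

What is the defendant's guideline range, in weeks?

Base offense level for fraud: 15.
A1 applies: 15 + 1 = 16.
A2 applies: 16 + 2 = 18.
A3 applies: 18 − 1 = 17.
A4 applies (level before this adjustment is 17 ≥ 9, so +4): 17 + 4 = 21.
A6 applies: 21 − 2 = 19.
Level 19 exceeds the maximum of 17; capped at 17.
Final offense level: 17.
Criminal history: 0 prior points → Category A (0-1).
Level 17 falls in the 15-17 band.
Grid: Level 15-17 × Category A = 272-300 weeks.

272-300 weeks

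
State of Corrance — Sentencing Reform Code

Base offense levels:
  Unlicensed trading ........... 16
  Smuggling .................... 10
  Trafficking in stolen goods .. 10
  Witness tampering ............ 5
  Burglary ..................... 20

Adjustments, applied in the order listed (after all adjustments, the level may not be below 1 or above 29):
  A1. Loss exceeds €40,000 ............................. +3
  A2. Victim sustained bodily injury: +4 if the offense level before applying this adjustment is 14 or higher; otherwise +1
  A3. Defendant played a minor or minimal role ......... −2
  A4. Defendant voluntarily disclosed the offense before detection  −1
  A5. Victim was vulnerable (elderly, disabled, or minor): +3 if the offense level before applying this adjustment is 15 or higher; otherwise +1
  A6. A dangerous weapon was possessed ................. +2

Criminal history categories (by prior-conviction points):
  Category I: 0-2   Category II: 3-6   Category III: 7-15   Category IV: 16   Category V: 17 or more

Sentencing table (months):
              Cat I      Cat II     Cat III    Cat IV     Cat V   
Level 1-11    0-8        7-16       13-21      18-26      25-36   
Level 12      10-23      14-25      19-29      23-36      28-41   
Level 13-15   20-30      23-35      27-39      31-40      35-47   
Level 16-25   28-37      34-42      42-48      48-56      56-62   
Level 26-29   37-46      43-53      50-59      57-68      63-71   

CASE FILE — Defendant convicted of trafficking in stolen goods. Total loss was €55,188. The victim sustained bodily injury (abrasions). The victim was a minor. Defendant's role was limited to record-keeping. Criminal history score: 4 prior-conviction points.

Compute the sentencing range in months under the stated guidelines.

Base offense level for trafficking in stolen goods: 10.
A1 applies: 10 + 3 = 13.
A2 applies (level before this adjustment is 13 < 14, so +1): 13 + 1 = 14.
A3 applies: 14 − 2 = 12.
A5 applies (level before this adjustment is 12 < 15, so +1): 12 + 1 = 13.
A6 does not apply.
Final offense level: 13.
Criminal history: 4 prior points → Category II (3-6).
Level 13 falls in the 13-15 band.
Grid: Level 13-15 × Category II = 23-35 months.

23-35 months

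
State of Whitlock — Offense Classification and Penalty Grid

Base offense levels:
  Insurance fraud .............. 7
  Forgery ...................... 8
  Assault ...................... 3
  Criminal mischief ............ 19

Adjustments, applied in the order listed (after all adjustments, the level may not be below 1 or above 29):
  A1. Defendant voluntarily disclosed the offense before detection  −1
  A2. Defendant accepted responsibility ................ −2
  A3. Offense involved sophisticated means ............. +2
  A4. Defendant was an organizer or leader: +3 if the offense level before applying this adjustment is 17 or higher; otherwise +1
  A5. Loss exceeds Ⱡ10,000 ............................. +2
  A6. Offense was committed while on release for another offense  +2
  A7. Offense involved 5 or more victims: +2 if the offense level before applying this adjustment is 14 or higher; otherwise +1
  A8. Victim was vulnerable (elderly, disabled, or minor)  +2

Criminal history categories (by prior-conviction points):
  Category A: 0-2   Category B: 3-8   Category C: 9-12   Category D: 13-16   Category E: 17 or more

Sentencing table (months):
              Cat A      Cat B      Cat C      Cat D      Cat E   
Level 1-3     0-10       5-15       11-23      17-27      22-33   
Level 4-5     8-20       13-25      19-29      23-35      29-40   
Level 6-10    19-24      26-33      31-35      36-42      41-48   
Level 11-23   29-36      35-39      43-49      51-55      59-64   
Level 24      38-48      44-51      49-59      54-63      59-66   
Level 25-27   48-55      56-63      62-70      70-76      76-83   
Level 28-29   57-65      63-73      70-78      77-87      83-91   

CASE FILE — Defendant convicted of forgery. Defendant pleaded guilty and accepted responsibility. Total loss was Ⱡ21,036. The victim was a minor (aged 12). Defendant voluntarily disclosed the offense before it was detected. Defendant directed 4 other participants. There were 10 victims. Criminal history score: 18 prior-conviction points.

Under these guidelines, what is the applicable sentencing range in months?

Base offense level for forgery: 8.
A1 applies: 8 − 1 = 7.
A2 applies: 7 − 2 = 5.
A4 applies (level before this adjustment is 5 < 17, so +1): 5 + 1 = 6.
A5 applies: 6 + 2 = 8.
A7 applies (level before this adjustment is 8 < 14, so +1): 8 + 1 = 9.
A8 applies: 9 + 2 = 11.
Final offense level: 11.
Criminal history: 18 prior points → Category E (17+).
Level 11 falls in the 11-23 band.
Grid: Level 11-23 × Category E = 59-64 months.

59-64 months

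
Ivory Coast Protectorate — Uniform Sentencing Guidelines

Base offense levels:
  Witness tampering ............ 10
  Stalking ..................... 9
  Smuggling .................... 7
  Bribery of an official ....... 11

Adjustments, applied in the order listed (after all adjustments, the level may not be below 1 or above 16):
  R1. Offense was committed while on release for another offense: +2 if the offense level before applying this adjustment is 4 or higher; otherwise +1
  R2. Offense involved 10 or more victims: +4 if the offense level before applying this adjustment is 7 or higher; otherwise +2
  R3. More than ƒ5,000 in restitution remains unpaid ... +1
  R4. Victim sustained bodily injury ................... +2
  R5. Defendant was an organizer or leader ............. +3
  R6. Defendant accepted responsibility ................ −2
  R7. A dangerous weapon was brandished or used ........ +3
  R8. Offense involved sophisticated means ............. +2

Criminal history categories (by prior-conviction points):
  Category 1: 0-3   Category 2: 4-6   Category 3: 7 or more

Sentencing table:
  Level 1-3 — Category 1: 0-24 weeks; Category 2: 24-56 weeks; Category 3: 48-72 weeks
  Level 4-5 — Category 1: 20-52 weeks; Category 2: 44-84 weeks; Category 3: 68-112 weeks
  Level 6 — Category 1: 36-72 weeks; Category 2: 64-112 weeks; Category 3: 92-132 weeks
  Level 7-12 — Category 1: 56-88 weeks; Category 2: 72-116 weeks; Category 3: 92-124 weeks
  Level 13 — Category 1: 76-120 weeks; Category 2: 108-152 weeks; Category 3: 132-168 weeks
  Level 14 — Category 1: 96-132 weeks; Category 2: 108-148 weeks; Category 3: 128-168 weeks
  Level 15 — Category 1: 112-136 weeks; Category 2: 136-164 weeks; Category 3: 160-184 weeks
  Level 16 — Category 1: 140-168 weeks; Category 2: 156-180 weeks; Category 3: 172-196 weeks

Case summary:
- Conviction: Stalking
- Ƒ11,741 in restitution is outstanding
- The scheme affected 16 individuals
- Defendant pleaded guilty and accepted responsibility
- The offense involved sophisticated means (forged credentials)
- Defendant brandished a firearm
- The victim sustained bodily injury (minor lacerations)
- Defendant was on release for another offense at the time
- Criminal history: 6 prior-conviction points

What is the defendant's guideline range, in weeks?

156-180 weeks

Base offense level for stalking: 9.
R1 applies (level before this adjustment is 9 ≥ 4, so +2): 9 + 2 = 11.
R2 applies (level before this adjustment is 11 ≥ 7, so +4): 11 + 4 = 15.
R3 applies: 15 + 1 = 16.
R4 applies: 16 + 2 = 18.
R6 applies: 18 − 2 = 16.
R7 applies: 16 + 3 = 19.
R8 applies: 19 + 2 = 21.
Level 21 exceeds the maximum of 16; capped at 16.
Final offense level: 16.
Criminal history: 6 prior points → Category 2 (4-6).
Level 16 falls in the 16 band.
Grid: Level 16 × Category 2 = 156-180 weeks.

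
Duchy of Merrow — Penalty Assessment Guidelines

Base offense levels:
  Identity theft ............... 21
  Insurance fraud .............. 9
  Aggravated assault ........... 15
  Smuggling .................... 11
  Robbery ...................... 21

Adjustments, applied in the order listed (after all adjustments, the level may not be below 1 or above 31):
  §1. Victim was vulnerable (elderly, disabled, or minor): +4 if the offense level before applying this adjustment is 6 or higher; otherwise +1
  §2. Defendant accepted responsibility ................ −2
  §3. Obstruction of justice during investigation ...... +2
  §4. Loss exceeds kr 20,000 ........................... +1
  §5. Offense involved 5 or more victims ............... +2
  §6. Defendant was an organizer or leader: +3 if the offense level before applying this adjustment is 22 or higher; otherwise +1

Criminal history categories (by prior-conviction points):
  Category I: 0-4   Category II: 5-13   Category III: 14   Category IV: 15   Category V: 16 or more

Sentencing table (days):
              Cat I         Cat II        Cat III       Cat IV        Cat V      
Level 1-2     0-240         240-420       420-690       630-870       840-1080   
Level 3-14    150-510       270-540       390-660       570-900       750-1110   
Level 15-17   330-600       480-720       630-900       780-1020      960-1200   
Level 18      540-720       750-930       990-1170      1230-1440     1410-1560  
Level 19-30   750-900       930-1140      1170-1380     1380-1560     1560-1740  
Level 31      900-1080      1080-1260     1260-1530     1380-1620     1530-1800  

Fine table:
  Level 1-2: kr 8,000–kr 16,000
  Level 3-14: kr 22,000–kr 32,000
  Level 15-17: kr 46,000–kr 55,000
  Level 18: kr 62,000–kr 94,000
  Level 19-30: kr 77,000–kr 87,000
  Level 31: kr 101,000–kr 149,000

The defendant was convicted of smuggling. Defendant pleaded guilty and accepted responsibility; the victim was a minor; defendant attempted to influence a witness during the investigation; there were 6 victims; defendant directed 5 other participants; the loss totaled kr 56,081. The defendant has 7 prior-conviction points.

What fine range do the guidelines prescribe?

kr 77,000–kr 87,000

Base offense level for smuggling: 11.
§1 applies (level before this adjustment is 11 ≥ 6, so +4): 11 + 4 = 15.
§2 applies: 15 − 2 = 13.
§3 applies: 13 + 2 = 15.
§4 applies: 15 + 1 = 16.
§5 applies: 16 + 2 = 18.
§6 applies (level before this adjustment is 18 < 22, so +1): 18 + 1 = 19.
Final offense level: 19.
Level 19 falls in the 19-30 band.
Fine table: Level 19-30 → kr 77,000–kr 87,000.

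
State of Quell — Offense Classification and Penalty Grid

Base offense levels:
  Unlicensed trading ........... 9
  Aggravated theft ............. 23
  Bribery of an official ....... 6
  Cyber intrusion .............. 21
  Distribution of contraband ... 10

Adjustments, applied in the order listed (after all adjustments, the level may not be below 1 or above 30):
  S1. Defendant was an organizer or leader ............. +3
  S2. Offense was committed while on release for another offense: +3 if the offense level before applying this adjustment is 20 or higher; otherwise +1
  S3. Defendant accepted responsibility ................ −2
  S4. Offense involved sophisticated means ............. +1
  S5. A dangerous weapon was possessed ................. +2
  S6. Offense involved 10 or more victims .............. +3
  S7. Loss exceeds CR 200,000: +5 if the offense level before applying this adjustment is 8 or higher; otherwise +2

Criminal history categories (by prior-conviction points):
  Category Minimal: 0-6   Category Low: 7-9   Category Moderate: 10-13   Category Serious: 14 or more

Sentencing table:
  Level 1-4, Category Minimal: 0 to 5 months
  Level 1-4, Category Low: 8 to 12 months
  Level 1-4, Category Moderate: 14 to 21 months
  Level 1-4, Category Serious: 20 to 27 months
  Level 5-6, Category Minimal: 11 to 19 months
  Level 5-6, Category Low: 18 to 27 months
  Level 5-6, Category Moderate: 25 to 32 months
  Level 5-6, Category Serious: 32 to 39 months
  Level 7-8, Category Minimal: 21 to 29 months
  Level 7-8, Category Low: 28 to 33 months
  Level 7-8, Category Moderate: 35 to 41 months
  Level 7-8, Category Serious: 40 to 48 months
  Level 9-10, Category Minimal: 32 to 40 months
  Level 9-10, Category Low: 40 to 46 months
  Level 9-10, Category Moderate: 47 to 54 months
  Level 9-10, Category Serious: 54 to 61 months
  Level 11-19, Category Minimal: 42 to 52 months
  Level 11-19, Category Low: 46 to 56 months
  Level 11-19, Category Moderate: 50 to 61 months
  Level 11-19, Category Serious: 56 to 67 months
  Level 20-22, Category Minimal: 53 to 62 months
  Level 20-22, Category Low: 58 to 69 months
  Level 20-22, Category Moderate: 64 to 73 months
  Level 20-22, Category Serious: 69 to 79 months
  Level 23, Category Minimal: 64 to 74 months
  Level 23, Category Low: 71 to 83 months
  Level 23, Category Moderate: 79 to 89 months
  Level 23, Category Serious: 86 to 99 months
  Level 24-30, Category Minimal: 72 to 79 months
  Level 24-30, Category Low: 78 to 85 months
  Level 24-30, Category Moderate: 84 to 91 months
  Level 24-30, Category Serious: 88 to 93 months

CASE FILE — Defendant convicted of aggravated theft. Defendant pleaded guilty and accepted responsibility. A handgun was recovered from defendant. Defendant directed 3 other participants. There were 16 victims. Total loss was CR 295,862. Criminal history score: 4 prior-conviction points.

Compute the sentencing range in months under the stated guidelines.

Base offense level for aggravated theft: 23.
S1 applies: 23 + 3 = 26.
S3 applies: 26 − 2 = 24.
S4 does not apply.
S5 applies: 24 + 2 = 26.
S6 applies: 26 + 3 = 29.
S7 applies (level before this adjustment is 29 ≥ 8, so +5): 29 + 5 = 34.
Level 34 exceeds the maximum of 30; capped at 30.
Final offense level: 30.
Criminal history: 4 prior points → Category Minimal (0-6).
Level 30 falls in the 24-30 band.
Grid: Level 24-30 × Category Minimal = 72-79 months.

72-79 months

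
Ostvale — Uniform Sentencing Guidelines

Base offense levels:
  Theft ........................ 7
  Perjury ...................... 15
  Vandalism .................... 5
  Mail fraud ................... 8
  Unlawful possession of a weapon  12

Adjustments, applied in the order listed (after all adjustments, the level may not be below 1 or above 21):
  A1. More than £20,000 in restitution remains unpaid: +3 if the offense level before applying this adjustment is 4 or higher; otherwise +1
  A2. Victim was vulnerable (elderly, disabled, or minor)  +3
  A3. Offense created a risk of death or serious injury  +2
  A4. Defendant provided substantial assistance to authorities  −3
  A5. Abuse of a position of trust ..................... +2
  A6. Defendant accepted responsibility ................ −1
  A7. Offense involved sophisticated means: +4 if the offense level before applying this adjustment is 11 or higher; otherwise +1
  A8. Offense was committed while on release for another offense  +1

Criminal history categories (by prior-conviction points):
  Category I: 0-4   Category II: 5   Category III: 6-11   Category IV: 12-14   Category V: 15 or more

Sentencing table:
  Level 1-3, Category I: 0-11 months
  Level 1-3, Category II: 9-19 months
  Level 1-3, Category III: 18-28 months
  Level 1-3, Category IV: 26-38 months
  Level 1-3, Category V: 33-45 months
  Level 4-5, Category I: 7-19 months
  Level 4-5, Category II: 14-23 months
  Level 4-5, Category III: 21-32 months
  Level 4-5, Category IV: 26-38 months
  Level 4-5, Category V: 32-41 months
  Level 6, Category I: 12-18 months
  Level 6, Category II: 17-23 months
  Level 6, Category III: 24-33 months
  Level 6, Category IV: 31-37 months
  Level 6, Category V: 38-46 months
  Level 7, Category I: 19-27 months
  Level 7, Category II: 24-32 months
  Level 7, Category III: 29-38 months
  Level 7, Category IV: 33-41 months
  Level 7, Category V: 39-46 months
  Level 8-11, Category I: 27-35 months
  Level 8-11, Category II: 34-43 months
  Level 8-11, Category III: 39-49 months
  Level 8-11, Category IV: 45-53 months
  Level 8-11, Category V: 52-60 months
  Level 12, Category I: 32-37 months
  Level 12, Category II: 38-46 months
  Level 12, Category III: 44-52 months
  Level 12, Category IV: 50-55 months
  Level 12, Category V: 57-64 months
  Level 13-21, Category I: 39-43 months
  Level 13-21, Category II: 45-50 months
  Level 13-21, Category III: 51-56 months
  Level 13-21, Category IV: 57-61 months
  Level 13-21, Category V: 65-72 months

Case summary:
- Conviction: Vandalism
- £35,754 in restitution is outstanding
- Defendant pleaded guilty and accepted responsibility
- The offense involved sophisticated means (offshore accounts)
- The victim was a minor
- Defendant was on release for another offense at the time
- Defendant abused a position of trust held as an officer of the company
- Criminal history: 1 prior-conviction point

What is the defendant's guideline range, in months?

39-43 months

Base offense level for vandalism: 5.
A1 applies (level before this adjustment is 5 ≥ 4, so +3): 5 + 3 = 8.
A2 applies: 8 + 3 = 11.
A4 does not apply.
A5 applies: 11 + 2 = 13.
A6 applies: 13 − 1 = 12.
A7 applies (level before this adjustment is 12 ≥ 11, so +4): 12 + 4 = 16.
A8 applies: 16 + 1 = 17.
Final offense level: 17.
Criminal history: 1 prior point → Category I (0-4).
Level 17 falls in the 13-21 band.
Grid: Level 13-21 × Category I = 39-43 months.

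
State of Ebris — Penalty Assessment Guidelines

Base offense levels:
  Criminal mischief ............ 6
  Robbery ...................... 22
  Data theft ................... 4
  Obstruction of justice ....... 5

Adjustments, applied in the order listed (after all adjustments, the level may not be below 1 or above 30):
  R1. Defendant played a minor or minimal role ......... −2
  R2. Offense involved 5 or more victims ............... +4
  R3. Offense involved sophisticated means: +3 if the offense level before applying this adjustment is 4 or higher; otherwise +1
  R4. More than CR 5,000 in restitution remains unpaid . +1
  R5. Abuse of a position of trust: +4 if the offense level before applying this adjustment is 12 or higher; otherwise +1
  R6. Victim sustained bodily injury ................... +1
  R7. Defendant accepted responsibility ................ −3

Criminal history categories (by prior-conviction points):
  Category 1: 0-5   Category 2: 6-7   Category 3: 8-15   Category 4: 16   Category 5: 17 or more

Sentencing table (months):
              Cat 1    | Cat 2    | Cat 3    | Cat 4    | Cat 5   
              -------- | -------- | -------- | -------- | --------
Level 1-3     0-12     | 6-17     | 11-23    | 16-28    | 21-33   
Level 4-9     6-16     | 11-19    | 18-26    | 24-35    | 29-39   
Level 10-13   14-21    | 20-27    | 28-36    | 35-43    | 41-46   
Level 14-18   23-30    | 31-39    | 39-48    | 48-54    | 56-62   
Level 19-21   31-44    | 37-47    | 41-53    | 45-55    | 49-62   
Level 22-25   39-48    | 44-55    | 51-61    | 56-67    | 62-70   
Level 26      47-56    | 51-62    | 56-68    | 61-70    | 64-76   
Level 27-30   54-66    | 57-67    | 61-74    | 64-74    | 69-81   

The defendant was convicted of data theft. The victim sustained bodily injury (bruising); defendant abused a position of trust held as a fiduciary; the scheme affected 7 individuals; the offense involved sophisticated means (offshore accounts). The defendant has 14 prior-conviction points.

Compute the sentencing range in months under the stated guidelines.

Base offense level for data theft: 4.
R2 applies: 4 + 4 = 8.
R3 applies (level before this adjustment is 8 ≥ 4, so +3): 8 + 3 = 11.
R4 does not apply.
R5 applies (level before this adjustment is 11 < 12, so +1): 11 + 1 = 12.
R6 applies: 12 + 1 = 13.
R7 does not apply.
Final offense level: 13.
Criminal history: 14 prior points → Category 3 (8-15).
Level 13 falls in the 10-13 band.
Grid: Level 10-13 × Category 3 = 28-36 months.

28-36 months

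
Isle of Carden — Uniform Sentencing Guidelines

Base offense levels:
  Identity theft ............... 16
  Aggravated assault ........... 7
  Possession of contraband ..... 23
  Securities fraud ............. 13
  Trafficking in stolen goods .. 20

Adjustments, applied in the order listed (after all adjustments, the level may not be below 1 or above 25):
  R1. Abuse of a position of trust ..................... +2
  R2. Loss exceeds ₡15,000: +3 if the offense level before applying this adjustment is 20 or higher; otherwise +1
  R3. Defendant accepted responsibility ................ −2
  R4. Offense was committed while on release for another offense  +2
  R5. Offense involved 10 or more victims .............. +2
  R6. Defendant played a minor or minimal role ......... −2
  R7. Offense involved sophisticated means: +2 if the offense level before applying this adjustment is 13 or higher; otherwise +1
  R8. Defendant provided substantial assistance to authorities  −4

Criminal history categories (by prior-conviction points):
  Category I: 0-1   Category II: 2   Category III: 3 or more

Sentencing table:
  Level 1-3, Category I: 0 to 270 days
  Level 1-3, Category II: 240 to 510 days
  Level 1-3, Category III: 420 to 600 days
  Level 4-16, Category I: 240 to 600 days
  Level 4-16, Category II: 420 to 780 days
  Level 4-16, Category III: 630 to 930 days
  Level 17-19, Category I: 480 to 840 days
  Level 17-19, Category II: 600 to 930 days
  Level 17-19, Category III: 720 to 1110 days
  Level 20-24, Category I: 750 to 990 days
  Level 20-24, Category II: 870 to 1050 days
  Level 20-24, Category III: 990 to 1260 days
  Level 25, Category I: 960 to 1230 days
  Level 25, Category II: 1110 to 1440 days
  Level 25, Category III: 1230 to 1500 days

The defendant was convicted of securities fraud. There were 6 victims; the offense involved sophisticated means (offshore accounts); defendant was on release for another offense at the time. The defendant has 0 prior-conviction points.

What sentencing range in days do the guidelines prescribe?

480-840 days

Base offense level for securities fraud: 13.
R1 does not apply.
R4 applies: 13 + 2 = 15.
R5 does not apply.
R6 does not apply.
R7 applies (level before this adjustment is 15 ≥ 13, so +2): 15 + 2 = 17.
R8 does not apply.
Final offense level: 17.
Criminal history: 0 prior points → Category I (0-1).
Level 17 falls in the 17-19 band.
Grid: Level 17-19 × Category I = 480-840 days.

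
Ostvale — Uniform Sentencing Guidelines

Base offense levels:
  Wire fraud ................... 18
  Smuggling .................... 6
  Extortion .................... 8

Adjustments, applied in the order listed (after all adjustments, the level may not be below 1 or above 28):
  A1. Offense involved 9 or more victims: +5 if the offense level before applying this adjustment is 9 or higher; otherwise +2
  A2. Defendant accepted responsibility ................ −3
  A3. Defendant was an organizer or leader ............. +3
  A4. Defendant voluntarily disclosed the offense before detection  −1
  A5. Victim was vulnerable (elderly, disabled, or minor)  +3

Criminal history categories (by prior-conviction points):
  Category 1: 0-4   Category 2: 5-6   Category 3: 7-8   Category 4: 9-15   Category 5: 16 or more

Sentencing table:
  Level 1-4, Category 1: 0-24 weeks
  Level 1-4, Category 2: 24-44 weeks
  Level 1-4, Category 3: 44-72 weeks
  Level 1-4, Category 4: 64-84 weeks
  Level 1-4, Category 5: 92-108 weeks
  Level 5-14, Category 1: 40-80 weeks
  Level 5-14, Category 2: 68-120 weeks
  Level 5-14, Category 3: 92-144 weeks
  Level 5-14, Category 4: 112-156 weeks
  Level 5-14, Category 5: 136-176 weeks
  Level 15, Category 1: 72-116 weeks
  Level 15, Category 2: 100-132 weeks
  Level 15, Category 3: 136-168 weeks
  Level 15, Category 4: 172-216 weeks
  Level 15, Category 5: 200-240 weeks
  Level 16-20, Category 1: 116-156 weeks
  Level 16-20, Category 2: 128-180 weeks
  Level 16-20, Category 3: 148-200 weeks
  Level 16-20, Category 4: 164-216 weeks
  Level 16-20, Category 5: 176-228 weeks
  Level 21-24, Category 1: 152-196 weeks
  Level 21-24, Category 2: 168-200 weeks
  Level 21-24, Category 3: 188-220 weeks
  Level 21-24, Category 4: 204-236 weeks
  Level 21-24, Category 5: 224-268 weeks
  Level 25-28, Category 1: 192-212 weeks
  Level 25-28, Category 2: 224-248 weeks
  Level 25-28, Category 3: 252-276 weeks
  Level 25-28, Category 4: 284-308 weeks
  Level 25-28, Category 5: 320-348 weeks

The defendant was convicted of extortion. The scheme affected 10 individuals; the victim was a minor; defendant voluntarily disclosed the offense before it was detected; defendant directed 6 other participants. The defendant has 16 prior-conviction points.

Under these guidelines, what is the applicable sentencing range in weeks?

200-240 weeks

Base offense level for extortion: 8.
A1 applies (level before this adjustment is 8 < 9, so +2): 8 + 2 = 10.
A2 does not apply.
A3 applies: 10 + 3 = 13.
A4 applies: 13 − 1 = 12.
A5 applies: 12 + 3 = 15.
Final offense level: 15.
Criminal history: 16 prior points → Category 5 (16+).
Level 15 falls in the 15 band.
Grid: Level 15 × Category 5 = 200-240 weeks.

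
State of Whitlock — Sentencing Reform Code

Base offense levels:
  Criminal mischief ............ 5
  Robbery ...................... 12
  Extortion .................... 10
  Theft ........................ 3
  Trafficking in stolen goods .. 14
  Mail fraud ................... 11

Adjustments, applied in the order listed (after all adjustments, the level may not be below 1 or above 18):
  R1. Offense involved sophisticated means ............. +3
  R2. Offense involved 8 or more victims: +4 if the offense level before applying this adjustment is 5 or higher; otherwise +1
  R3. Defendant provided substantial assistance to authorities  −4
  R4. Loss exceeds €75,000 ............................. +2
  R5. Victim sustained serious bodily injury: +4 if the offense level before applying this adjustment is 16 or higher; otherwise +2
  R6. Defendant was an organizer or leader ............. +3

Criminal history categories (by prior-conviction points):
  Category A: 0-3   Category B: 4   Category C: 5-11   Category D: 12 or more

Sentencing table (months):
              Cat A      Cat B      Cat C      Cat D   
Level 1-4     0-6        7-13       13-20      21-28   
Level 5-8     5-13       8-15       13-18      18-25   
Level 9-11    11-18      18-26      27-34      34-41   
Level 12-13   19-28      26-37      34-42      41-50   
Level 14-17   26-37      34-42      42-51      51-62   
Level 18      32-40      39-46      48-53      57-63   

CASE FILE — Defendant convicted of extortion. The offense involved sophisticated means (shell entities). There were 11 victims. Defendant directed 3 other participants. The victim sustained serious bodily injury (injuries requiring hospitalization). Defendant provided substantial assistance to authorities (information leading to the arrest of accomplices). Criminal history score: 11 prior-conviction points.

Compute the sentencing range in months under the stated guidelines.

48-53 months

Base offense level for extortion: 10.
R1 applies: 10 + 3 = 13.
R2 applies (level before this adjustment is 13 ≥ 5, so +4): 13 + 4 = 17.
R3 applies: 17 − 4 = 13.
R5 applies (level before this adjustment is 13 < 16, so +2): 13 + 2 = 15.
R6 applies: 15 + 3 = 18.
Final offense level: 18.
Criminal history: 11 prior points → Category C (5-11).
Level 18 falls in the 18 band.
Grid: Level 18 × Category C = 48-53 months.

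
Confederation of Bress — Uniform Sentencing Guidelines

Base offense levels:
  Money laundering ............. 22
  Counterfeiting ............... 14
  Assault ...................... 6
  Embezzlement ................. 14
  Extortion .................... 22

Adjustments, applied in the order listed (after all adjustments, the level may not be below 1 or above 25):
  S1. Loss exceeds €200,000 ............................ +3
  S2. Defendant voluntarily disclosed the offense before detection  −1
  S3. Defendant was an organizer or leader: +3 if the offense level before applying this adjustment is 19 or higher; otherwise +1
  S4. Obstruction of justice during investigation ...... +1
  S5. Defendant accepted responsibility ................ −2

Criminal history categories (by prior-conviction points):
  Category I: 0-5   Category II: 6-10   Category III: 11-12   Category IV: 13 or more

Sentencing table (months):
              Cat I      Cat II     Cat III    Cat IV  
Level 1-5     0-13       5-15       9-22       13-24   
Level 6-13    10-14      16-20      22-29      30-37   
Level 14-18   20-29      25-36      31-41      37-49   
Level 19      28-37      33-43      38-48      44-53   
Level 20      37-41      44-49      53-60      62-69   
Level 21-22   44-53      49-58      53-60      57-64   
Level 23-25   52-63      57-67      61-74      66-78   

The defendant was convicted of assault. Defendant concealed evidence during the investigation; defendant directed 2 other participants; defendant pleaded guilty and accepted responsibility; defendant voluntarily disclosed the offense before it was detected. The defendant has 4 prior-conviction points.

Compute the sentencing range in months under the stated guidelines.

Base offense level for assault: 6.
S2 applies: 6 − 1 = 5.
S3 applies (level before this adjustment is 5 < 19, so +1): 5 + 1 = 6.
S4 applies: 6 + 1 = 7.
S5 applies: 7 − 2 = 5.
Final offense level: 5.
Criminal history: 4 prior points → Category I (0-5).
Level 5 falls in the 1-5 band.
Grid: Level 1-5 × Category I = 0-13 months.

0-13 months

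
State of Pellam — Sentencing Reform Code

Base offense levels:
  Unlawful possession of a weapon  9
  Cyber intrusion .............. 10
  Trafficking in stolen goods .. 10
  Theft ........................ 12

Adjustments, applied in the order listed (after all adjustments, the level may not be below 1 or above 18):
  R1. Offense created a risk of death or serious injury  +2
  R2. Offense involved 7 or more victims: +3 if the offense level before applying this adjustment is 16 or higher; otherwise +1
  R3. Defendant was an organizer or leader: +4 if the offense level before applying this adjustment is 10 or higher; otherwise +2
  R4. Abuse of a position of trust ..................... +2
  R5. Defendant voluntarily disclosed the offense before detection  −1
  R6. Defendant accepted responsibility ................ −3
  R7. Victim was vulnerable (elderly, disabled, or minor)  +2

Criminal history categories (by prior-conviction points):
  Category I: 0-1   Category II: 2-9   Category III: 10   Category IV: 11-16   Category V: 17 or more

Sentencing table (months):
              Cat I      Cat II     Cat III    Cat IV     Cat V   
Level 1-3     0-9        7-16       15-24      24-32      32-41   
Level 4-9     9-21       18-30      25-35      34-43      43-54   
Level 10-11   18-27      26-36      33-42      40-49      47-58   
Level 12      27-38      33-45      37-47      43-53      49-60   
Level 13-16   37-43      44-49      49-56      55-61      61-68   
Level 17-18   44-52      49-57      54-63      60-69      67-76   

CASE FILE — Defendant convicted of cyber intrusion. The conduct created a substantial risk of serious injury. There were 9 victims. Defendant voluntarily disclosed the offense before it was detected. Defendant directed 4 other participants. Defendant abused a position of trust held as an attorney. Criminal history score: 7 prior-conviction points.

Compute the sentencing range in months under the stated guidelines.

Base offense level for cyber intrusion: 10.
R1 applies: 10 + 2 = 12.
R2 applies (level before this adjustment is 12 < 16, so +1): 12 + 1 = 13.
R3 applies (level before this adjustment is 13 ≥ 10, so +4): 13 + 4 = 17.
R4 applies: 17 + 2 = 19.
R5 applies: 19 − 1 = 18.
R7 does not apply.
Final offense level: 18.
Criminal history: 7 prior points → Category II (2-9).
Level 18 falls in the 17-18 band.
Grid: Level 17-18 × Category II = 49-57 months.

49-57 months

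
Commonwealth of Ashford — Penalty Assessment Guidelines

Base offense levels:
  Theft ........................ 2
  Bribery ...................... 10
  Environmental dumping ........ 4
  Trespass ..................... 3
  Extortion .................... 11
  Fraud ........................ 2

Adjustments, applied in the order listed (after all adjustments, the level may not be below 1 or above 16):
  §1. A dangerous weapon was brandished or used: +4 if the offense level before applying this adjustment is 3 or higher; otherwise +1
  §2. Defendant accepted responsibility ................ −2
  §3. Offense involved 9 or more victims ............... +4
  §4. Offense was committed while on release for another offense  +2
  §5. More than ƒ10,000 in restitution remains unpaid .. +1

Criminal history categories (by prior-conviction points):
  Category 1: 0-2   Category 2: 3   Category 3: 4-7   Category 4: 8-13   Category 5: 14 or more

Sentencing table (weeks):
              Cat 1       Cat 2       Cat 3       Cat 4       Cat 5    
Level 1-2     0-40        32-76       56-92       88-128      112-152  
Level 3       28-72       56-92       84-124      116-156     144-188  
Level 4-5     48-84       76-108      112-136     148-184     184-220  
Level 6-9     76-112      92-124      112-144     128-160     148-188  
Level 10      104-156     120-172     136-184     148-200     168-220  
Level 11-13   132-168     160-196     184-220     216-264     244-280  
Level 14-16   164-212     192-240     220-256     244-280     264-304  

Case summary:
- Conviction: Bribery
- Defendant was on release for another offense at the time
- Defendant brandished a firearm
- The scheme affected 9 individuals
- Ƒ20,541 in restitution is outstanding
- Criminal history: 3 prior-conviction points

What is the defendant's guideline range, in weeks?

Base offense level for bribery: 10.
§1 applies (level before this adjustment is 10 ≥ 3, so +4): 10 + 4 = 14.
§2 does not apply.
§3 applies: 14 + 4 = 18.
§4 applies: 18 + 2 = 20.
§5 applies: 20 + 1 = 21.
Level 21 exceeds the maximum of 16; capped at 16.
Final offense level: 16.
Criminal history: 3 prior points → Category 2 (3).
Level 16 falls in the 14-16 band.
Grid: Level 14-16 × Category 2 = 192-240 weeks.

192-240 weeks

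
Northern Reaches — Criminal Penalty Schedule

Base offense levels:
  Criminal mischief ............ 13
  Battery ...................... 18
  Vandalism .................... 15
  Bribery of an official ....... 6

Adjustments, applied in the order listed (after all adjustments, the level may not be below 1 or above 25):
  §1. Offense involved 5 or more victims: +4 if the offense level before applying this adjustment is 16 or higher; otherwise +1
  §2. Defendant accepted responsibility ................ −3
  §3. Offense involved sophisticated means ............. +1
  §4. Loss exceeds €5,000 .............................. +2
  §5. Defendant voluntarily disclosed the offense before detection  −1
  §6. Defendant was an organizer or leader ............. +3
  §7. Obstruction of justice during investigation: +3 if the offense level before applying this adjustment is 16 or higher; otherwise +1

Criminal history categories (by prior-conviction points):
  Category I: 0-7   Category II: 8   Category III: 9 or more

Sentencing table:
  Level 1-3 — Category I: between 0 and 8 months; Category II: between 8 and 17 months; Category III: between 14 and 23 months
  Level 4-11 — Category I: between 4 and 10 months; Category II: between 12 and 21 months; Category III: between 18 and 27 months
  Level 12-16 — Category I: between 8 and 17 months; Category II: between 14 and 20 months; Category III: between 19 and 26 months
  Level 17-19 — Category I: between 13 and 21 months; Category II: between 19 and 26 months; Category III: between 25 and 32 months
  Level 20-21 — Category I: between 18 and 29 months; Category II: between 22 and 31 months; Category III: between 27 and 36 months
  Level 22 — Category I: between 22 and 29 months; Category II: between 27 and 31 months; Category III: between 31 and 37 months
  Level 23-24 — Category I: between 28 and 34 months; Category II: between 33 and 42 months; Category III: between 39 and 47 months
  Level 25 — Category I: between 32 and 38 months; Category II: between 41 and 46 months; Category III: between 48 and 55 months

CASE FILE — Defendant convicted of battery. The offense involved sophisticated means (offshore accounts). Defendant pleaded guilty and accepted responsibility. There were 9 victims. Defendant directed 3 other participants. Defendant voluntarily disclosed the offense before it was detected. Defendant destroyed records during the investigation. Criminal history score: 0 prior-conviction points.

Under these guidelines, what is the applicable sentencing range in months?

32-38 months

Base offense level for battery: 18.
§1 applies (level before this adjustment is 18 ≥ 16, so +4): 18 + 4 = 22.
§2 applies: 22 − 3 = 19.
§3 applies: 19 + 1 = 20.
§5 applies: 20 − 1 = 19.
§6 applies: 19 + 3 = 22.
§7 applies (level before this adjustment is 22 ≥ 16, so +3): 22 + 3 = 25.
Final offense level: 25.
Criminal history: 0 prior points → Category I (0-7).
Level 25 falls in the 25 band.
Grid: Level 25 × Category I = 32-38 months.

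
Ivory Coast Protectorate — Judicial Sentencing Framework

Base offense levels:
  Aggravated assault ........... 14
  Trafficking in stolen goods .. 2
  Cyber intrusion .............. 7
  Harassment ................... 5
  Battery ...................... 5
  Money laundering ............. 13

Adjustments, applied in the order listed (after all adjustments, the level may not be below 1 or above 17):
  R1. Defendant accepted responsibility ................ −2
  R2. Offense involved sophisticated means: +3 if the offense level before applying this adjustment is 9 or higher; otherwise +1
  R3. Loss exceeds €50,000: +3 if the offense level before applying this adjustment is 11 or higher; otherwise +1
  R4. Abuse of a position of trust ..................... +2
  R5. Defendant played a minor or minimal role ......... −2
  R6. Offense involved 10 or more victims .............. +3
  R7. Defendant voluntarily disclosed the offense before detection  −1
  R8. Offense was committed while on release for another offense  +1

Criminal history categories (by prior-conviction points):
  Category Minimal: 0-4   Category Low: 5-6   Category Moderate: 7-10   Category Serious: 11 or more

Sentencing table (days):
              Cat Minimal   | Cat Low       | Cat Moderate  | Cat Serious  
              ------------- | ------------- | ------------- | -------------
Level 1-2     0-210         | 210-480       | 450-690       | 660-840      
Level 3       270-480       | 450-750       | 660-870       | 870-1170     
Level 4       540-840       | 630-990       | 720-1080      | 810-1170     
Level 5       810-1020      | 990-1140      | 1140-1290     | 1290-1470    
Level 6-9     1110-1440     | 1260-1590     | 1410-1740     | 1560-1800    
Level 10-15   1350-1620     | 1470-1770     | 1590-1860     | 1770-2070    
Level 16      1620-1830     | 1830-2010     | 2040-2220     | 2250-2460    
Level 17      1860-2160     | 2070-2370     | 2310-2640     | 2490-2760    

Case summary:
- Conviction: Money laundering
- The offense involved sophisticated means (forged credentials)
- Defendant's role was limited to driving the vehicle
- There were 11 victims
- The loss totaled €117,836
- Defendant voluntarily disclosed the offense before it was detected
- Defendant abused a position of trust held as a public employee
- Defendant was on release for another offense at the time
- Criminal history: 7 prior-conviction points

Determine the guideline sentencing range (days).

Base offense level for money laundering: 13.
R1 does not apply.
R2 applies (level before this adjustment is 13 ≥ 9, so +3): 13 + 3 = 16.
R3 applies (level before this adjustment is 16 ≥ 11, so +3): 16 + 3 = 19.
R4 applies: 19 + 2 = 21.
R5 applies: 21 − 2 = 19.
R6 applies: 19 + 3 = 22.
R7 applies: 22 − 1 = 21.
R8 applies: 21 + 1 = 22.
Level 22 exceeds the maximum of 17; capped at 17.
Final offense level: 17.
Criminal history: 7 prior points → Category Moderate (7-10).
Level 17 falls in the 17 band.
Grid: Level 17 × Category Moderate = 2310-2640 days.

2310-2640 days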